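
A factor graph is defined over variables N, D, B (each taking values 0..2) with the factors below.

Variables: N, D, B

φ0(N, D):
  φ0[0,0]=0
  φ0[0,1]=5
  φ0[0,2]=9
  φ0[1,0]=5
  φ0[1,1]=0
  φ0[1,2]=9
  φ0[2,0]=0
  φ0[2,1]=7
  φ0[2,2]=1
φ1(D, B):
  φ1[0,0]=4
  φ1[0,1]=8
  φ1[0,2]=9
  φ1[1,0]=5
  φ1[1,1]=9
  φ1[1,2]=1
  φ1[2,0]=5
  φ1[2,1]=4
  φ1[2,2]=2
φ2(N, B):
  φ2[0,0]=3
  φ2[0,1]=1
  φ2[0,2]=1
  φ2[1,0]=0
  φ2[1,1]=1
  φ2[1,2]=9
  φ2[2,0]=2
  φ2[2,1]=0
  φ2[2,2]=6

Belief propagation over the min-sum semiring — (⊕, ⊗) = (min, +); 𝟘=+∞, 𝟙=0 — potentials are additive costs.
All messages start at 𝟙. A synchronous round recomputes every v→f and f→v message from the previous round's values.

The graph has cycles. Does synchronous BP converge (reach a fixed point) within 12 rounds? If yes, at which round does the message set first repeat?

init: all messages = 𝟙 over 3 values
r1 m[φ0→N] = [0, 0, 0]
r1 m[φ0→D] = [0, 0, 1]
r1 m[φ1→D] = [4, 1, 2]
r1 m[φ1→B] = [4, 4, 1]
r1 m[φ2→N] = [1, 0, 0]
r1 m[φ2→B] = [0, 0, 1]
r1 m[N→φ0] = [0, 0, 0]
r1 m[N→φ2] = [0, 0, 0]
r1 m[D→φ0] = [0, 0, 0]
r1 m[D→φ1] = [0, 0, 0]
r1 m[B→φ1] = [0, 0, 0]
r1 m[B→φ2] = [0, 0, 0]
r2 m[φ0→N] = [0, 0, 0]
r2 m[φ0→D] = [0, 0, 1]
r2 m[φ1→D] = [4, 1, 2]
r2 m[φ1→B] = [4, 4, 1]
r2 m[φ2→N] = [1, 0, 0]
r2 m[φ2→B] = [0, 0, 1]
r2 m[N→φ0] = [1, 0, 0]
r2 m[N→φ2] = [0, 0, 0]
r2 m[D→φ0] = [4, 1, 2]
r2 m[D→φ1] = [0, 0, 1]
r2 m[B→φ1] = [0, 0, 1]
r2 m[B→φ2] = [4, 4, 1]
r3 m[φ0→N] = [4, 1, 3]
r3 m[φ0→D] = [0, 0, 1]
r3 m[φ1→D] = [4, 2, 3]
r3 m[φ1→B] = [4, 5, 1]
r3 m[φ2→N] = [2, 4, 4]
r3 m[φ2→B] = [0, 0, 1]
r3 m[N→φ0] = [1, 0, 0]
r3 m[N→φ2] = [0, 0, 0]
r3 m[D→φ0] = [4, 1, 2]
r3 m[D→φ1] = [0, 0, 1]
r3 m[B→φ1] = [0, 0, 1]
r3 m[B→φ2] = [4, 4, 1]
r4 m[φ0→N] = [4, 1, 3]
r4 m[φ0→D] = [0, 0, 1]
r4 m[φ1→D] = [4, 2, 3]
r4 m[φ1→B] = [4, 5, 1]
r4 m[φ2→N] = [2, 4, 4]
r4 m[φ2→B] = [0, 0, 1]
r4 m[N→φ0] = [2, 4, 4]
r4 m[N→φ2] = [4, 1, 3]
r4 m[D→φ0] = [4, 2, 3]
r4 m[D→φ1] = [0, 0, 1]
r4 m[B→φ1] = [0, 0, 1]
r4 m[B→φ2] = [4, 5, 1]
r5 m[φ0→N] = [4, 2, 4]
r5 m[φ0→D] = [2, 4, 5]
r5 m[φ1→D] = [4, 2, 3]
r5 m[φ1→B] = [4, 5, 1]
r5 m[φ2→N] = [2, 4, 5]
r5 m[φ2→B] = [1, 2, 5]
r5 m[N→φ0] = [2, 4, 4]
r5 m[N→φ2] = [4, 1, 3]
r5 m[D→φ0] = [4, 2, 3]
r5 m[D→φ1] = [0, 0, 1]
r5 m[B→φ1] = [0, 0, 1]
r5 m[B→φ2] = [4, 5, 1]
r6 m[φ0→N] = [4, 2, 4]
r6 m[φ0→D] = [2, 4, 5]
r6 m[φ1→D] = [4, 2, 3]
r6 m[φ1→B] = [4, 5, 1]
r6 m[φ2→N] = [2, 4, 5]
r6 m[φ2→B] = [1, 2, 5]
r6 m[N→φ0] = [2, 4, 5]
r6 m[N→φ2] = [4, 2, 4]
r6 m[D→φ0] = [4, 2, 3]
r6 m[D→φ1] = [2, 4, 5]
r6 m[B→φ1] = [1, 2, 5]
r6 m[B→φ2] = [4, 5, 1]
r7 m[φ0→N] = [4, 2, 4]
r7 m[φ0→D] = [2, 4, 6]
r7 m[φ1→D] = [5, 6, 6]
r7 m[φ1→B] = [6, 9, 5]
r7 m[φ2→N] = [2, 4, 5]
r7 m[φ2→B] = [2, 3, 5]
r7 m[N→φ0] = [2, 4, 5]
r7 m[N→φ2] = [4, 2, 4]
r7 m[D→φ0] = [4, 2, 3]
r7 m[D→φ1] = [2, 4, 5]
r7 m[B→φ1] = [1, 2, 5]
r7 m[B→φ2] = [4, 5, 1]
r8 m[φ0→N] = [4, 2, 4]
r8 m[φ0→D] = [2, 4, 6]
r8 m[φ1→D] = [5, 6, 6]
r8 m[φ1→B] = [6, 9, 5]
r8 m[φ2→N] = [2, 4, 5]
r8 m[φ2→B] = [2, 3, 5]
r8 m[N→φ0] = [2, 4, 5]
r8 m[N→φ2] = [4, 2, 4]
r8 m[D→φ0] = [5, 6, 6]
r8 m[D→φ1] = [2, 4, 6]
r8 m[B→φ1] = [2, 3, 5]
r8 m[B→φ2] = [6, 9, 5]
r9 m[φ0→N] = [5, 6, 5]
r9 m[φ0→D] = [2, 4, 6]
r9 m[φ1→D] = [6, 6, 7]
r9 m[φ1→B] = [6, 10, 5]
r9 m[φ2→N] = [6, 6, 8]
r9 m[φ2→B] = [2, 3, 5]
r9 m[N→φ0] = [2, 4, 5]
r9 m[N→φ2] = [4, 2, 4]
r9 m[D→φ0] = [5, 6, 6]
r9 m[D→φ1] = [2, 4, 6]
r9 m[B→φ1] = [2, 3, 5]
r9 m[B→φ2] = [6, 9, 5]
r10 m[φ0→N] = [5, 6, 5]
r10 m[φ0→D] = [2, 4, 6]
r10 m[φ1→D] = [6, 6, 7]
r10 m[φ1→B] = [6, 10, 5]
r10 m[φ2→N] = [6, 6, 8]
r10 m[φ2→B] = [2, 3, 5]
r10 m[N→φ0] = [6, 6, 8]
r10 m[N→φ2] = [5, 6, 5]
r10 m[D→φ0] = [6, 6, 7]
r10 m[D→φ1] = [2, 4, 6]
r10 m[B→φ1] = [2, 3, 5]
r10 m[B→φ2] = [6, 10, 5]
r11 m[φ0→N] = [6, 6, 6]
r11 m[φ0→D] = [6, 6, 9]
r11 m[φ1→D] = [6, 6, 7]
r11 m[φ1→B] = [6, 10, 5]
r11 m[φ2→N] = [6, 6, 8]
r11 m[φ2→B] = [6, 5, 6]
r11 m[N→φ0] = [6, 6, 8]
r11 m[N→φ2] = [5, 6, 5]
r11 m[D→φ0] = [6, 6, 7]
r11 m[D→φ1] = [2, 4, 6]
r11 m[B→φ1] = [2, 3, 5]
r11 m[B→φ2] = [6, 10, 5]
r12 m[φ0→N] = [6, 6, 6]
r12 m[φ0→D] = [6, 6, 9]
r12 m[φ1→D] = [6, 6, 7]
r12 m[φ1→B] = [6, 10, 5]
r12 m[φ2→N] = [6, 6, 8]
r12 m[φ2→B] = [6, 5, 6]
r12 m[N→φ0] = [6, 6, 8]
r12 m[N→φ2] = [6, 6, 6]
r12 m[D→φ0] = [6, 6, 7]
r12 m[D→φ1] = [6, 6, 9]
r12 m[B→φ1] = [6, 5, 6]
r12 m[B→φ2] = [6, 10, 5]
no fixed point within 12 rounds

NOT CONVERGED within 12 rounds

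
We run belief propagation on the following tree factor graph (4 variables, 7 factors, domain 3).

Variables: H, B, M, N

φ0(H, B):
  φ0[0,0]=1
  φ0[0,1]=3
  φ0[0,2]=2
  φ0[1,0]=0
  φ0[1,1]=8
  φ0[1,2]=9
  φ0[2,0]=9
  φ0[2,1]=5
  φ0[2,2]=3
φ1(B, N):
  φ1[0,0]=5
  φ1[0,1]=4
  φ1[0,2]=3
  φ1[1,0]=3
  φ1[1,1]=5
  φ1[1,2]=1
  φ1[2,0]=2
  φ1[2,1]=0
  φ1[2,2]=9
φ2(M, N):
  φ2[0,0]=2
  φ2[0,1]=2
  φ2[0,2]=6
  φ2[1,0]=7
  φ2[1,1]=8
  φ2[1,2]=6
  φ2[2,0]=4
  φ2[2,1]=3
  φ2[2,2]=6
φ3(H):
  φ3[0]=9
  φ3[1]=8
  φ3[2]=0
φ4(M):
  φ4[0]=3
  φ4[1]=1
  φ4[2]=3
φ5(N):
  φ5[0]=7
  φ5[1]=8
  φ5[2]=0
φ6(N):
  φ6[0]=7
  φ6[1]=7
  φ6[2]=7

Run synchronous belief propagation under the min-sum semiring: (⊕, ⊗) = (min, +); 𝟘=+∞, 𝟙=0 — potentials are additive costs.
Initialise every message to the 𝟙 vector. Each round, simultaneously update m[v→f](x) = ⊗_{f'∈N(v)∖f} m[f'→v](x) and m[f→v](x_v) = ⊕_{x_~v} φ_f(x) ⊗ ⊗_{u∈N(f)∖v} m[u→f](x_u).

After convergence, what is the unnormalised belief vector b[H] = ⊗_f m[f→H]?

b[H] = [27, 25, 20]

init: all messages = 𝟙 over 3 values
r1 m[φ0→H] = [1, 0, 3]
r1 m[φ0→B] = [0, 3, 2]
r1 m[φ1→B] = [3, 1, 0]
r1 m[φ1→N] = [2, 0, 1]
r1 m[φ2→M] = [2, 6, 3]
r1 m[φ2→N] = [2, 2, 6]
r1 m[φ3→H] = [9, 8, 0]
r1 m[φ4→M] = [3, 1, 3]
r1 m[φ5→N] = [7, 8, 0]
r1 m[φ6→N] = [7, 7, 7]
r1 m[H→φ0] = [0, 0, 0]
r1 m[H→φ3] = [0, 0, 0]
r1 m[B→φ0] = [0, 0, 0]
r1 m[B→φ1] = [0, 0, 0]
r1 m[M→φ2] = [0, 0, 0]
r1 m[M→φ4] = [0, 0, 0]
r1 m[N→φ1] = [0, 0, 0]
r1 m[N→φ2] = [0, 0, 0]
r1 m[N→φ5] = [0, 0, 0]
r1 m[N→φ6] = [0, 0, 0]
r2 m[φ0→H] = [1, 0, 3]
r2 m[φ0→B] = [0, 3, 2]
r2 m[φ1→B] = [3, 1, 0]
r2 m[φ1→N] = [2, 0, 1]
r2 m[φ2→M] = [2, 6, 3]
r2 m[φ2→N] = [2, 2, 6]
r2 m[φ3→H] = [9, 8, 0]
r2 m[φ4→M] = [3, 1, 3]
r2 m[φ5→N] = [7, 8, 0]
r2 m[φ6→N] = [7, 7, 7]
r2 m[H→φ0] = [9, 8, 0]
r2 m[H→φ3] = [1, 0, 3]
r2 m[B→φ0] = [3, 1, 0]
r2 m[B→φ1] = [0, 3, 2]
r2 m[M→φ2] = [3, 1, 3]
r2 m[M→φ4] = [2, 6, 3]
r2 m[N→φ1] = [16, 17, 13]
r2 m[N→φ2] = [16, 15, 8]
r2 m[N→φ5] = [11, 9, 14]
r2 m[N→φ6] = [11, 10, 7]
r3 m[φ0→H] = [2, 3, 3]
r3 m[φ0→B] = [8, 5, 3]
r3 m[φ1→B] = [16, 14, 17]
r3 m[φ1→N] = [4, 2, 3]
r3 m[φ2→M] = [14, 14, 14]
r3 m[φ2→N] = [5, 5, 7]
r3 m[φ3→H] = [9, 8, 0]
r3 m[φ4→M] = [3, 1, 3]
r3 m[φ5→N] = [7, 8, 0]
r3 m[φ6→N] = [7, 7, 7]
r3 m[H→φ0] = [9, 8, 0]
r3 m[H→φ3] = [1, 0, 3]
r3 m[B→φ0] = [3, 1, 0]
r3 m[B→φ1] = [0, 3, 2]
r3 m[M→φ2] = [3, 1, 3]
r3 m[M→φ4] = [2, 6, 3]
r3 m[N→φ1] = [16, 17, 13]
r3 m[N→φ2] = [16, 15, 8]
r3 m[N→φ5] = [11, 9, 14]
r3 m[N→φ6] = [11, 10, 7]
r4 m[φ0→H] = [2, 3, 3]
r4 m[φ0→B] = [8, 5, 3]
r4 m[φ1→B] = [16, 14, 17]
r4 m[φ1→N] = [4, 2, 3]
r4 m[φ2→M] = [14, 14, 14]
r4 m[φ2→N] = [5, 5, 7]
r4 m[φ3→H] = [9, 8, 0]
r4 m[φ4→M] = [3, 1, 3]
r4 m[φ5→N] = [7, 8, 0]
r4 m[φ6→N] = [7, 7, 7]
r4 m[H→φ0] = [9, 8, 0]
r4 m[H→φ3] = [2, 3, 3]
r4 m[B→φ0] = [16, 14, 17]
r4 m[B→φ1] = [8, 5, 3]
r4 m[M→φ2] = [3, 1, 3]
r4 m[M→φ4] = [14, 14, 14]
r4 m[N→φ1] = [19, 20, 14]
r4 m[N→φ2] = [18, 17, 10]
r4 m[N→φ5] = [16, 14, 17]
r4 m[N→φ6] = [16, 15, 10]
r5 m[φ0→H] = [17, 16, 19]
r5 m[φ0→B] = [8, 5, 3]
r5 m[φ1→B] = [17, 15, 20]
r5 m[φ1→N] = [5, 3, 6]
r5 m[φ2→M] = [16, 16, 16]
r5 m[φ2→N] = [5, 5, 7]
r5 m[φ3→H] = [9, 8, 0]
r5 m[φ4→M] = [3, 1, 3]
r5 m[φ5→N] = [7, 8, 0]
r5 m[φ6→N] = [7, 7, 7]
r5 m[H→φ0] = [9, 8, 0]
r5 m[H→φ3] = [2, 3, 3]
r5 m[B→φ0] = [16, 14, 17]
r5 m[B→φ1] = [8, 5, 3]
r5 m[M→φ2] = [3, 1, 3]
r5 m[M→φ4] = [14, 14, 14]
r5 m[N→φ1] = [19, 20, 14]
r5 m[N→φ2] = [18, 17, 10]
r5 m[N→φ5] = [16, 14, 17]
r5 m[N→φ6] = [16, 15, 10]
r6 m[φ0→H] = [17, 16, 19]
r6 m[φ0→B] = [8, 5, 3]
r6 m[φ1→B] = [17, 15, 20]
r6 m[φ1→N] = [5, 3, 6]
r6 m[φ2→M] = [16, 16, 16]
r6 m[φ2→N] = [5, 5, 7]
r6 m[φ3→H] = [9, 8, 0]
r6 m[φ4→M] = [3, 1, 3]
r6 m[φ5→N] = [7, 8, 0]
r6 m[φ6→N] = [7, 7, 7]
r6 m[H→φ0] = [9, 8, 0]
r6 m[H→φ3] = [17, 16, 19]
r6 m[B→φ0] = [17, 15, 20]
r6 m[B→φ1] = [8, 5, 3]
r6 m[M→φ2] = [3, 1, 3]
r6 m[M→φ4] = [16, 16, 16]
r6 m[N→φ1] = [19, 20, 14]
r6 m[N→φ2] = [19, 18, 13]
r6 m[N→φ5] = [17, 15, 20]
r6 m[N→φ6] = [17, 16, 13]
r7 m[φ0→H] = [18, 17, 20]
r7 m[φ0→B] = [8, 5, 3]
r7 m[φ1→B] = [17, 15, 20]
r7 m[φ1→N] = [5, 3, 6]
r7 m[φ2→M] = [19, 19, 19]
r7 m[φ2→N] = [5, 5, 7]
r7 m[φ3→H] = [9, 8, 0]
r7 m[φ4→M] = [3, 1, 3]
r7 m[φ5→N] = [7, 8, 0]
r7 m[φ6→N] = [7, 7, 7]
r7 m[H→φ0] = [9, 8, 0]
r7 m[H→φ3] = [17, 16, 19]
r7 m[B→φ0] = [17, 15, 20]
r7 m[B→φ1] = [8, 5, 3]
r7 m[M→φ2] = [3, 1, 3]
r7 m[M→φ4] = [16, 16, 16]
r7 m[N→φ1] = [19, 20, 14]
r7 m[N→φ2] = [19, 18, 13]
r7 m[N→φ5] = [17, 15, 20]
r7 m[N→φ6] = [17, 16, 13]
r8 m[φ0→H] = [18, 17, 20]
r8 m[φ0→B] = [8, 5, 3]
r8 m[φ1→B] = [17, 15, 20]
r8 m[φ1→N] = [5, 3, 6]
r8 m[φ2→M] = [19, 19, 19]
r8 m[φ2→N] = [5, 5, 7]
r8 m[φ3→H] = [9, 8, 0]
r8 m[φ4→M] = [3, 1, 3]
r8 m[φ5→N] = [7, 8, 0]
r8 m[φ6→N] = [7, 7, 7]
r8 m[H→φ0] = [9, 8, 0]
r8 m[H→φ3] = [18, 17, 20]
r8 m[B→φ0] = [17, 15, 20]
r8 m[B→φ1] = [8, 5, 3]
r8 m[M→φ2] = [3, 1, 3]
r8 m[M→φ4] = [19, 19, 19]
r8 m[N→φ1] = [19, 20, 14]
r8 m[N→φ2] = [19, 18, 13]
r8 m[N→φ5] = [17, 15, 20]
r8 m[N→φ6] = [17, 16, 13]
r9 m[φ0→H] = [18, 17, 20]
r9 m[φ0→B] = [8, 5, 3]
r9 m[φ1→B] = [17, 15, 20]
r9 m[φ1→N] = [5, 3, 6]
r9 m[φ2→M] = [19, 19, 19]
r9 m[φ2→N] = [5, 5, 7]
r9 m[φ3→H] = [9, 8, 0]
r9 m[φ4→M] = [3, 1, 3]
r9 m[φ5→N] = [7, 8, 0]
r9 m[φ6→N] = [7, 7, 7]
r9 m[H→φ0] = [9, 8, 0]
r9 m[H→φ3] = [18, 17, 20]
r9 m[B→φ0] = [17, 15, 20]
r9 m[B→φ1] = [8, 5, 3]
r9 m[M→φ2] = [3, 1, 3]
r9 m[M→φ4] = [19, 19, 19]
r9 m[N→φ1] = [19, 20, 14]
r9 m[N→φ2] = [19, 18, 13]
r9 m[N→φ5] = [17, 15, 20]
r9 m[N→φ6] = [17, 16, 13]
fixed point reached at round 9
b[H] = ⊗ incoming = [27, 25, 20]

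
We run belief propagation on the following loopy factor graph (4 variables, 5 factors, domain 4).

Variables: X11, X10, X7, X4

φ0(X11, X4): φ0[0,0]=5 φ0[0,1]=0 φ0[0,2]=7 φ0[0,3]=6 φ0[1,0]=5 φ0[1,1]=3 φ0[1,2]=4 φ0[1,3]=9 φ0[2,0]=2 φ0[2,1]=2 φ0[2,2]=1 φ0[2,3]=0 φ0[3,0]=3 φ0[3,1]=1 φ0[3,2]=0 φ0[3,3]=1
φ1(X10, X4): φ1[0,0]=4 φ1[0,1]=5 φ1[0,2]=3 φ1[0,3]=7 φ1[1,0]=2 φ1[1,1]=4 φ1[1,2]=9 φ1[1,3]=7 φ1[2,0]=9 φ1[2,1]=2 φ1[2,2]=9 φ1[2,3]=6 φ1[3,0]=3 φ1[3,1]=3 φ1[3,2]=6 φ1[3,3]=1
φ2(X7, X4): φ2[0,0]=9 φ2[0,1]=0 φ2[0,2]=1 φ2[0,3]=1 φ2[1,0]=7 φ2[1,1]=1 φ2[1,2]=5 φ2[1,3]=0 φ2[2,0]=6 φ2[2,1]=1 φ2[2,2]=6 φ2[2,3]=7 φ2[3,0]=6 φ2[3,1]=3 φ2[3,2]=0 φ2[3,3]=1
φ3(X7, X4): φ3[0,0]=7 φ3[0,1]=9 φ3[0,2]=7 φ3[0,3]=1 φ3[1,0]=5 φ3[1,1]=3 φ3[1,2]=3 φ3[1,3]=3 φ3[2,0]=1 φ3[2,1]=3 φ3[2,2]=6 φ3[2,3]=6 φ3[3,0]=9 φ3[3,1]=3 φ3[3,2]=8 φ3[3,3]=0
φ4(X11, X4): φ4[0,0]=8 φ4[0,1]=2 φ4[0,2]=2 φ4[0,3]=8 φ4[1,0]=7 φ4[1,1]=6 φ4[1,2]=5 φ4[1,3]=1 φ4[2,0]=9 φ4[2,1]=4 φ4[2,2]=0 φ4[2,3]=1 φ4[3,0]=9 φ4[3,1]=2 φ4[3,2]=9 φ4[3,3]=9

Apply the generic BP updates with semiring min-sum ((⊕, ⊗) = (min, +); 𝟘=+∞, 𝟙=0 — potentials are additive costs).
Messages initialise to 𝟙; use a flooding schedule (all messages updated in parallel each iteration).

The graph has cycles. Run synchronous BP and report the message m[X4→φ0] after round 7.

init: all messages = 𝟙 over 4 values
r1 m[φ0→X11] = [0, 3, 0, 0]
r1 m[φ0→X4] = [2, 0, 0, 0]
r1 m[φ1→X10] = [3, 2, 2, 1]
r1 m[φ1→X4] = [2, 2, 3, 1]
r1 m[φ2→X7] = [0, 0, 1, 0]
r1 m[φ2→X4] = [6, 0, 0, 0]
r1 m[φ3→X7] = [1, 3, 1, 0]
r1 m[φ3→X4] = [1, 3, 3, 0]
r1 m[φ4→X11] = [2, 1, 0, 2]
r1 m[φ4→X4] = [7, 2, 0, 1]
r1 m[X11→φ0] = [0, 0, 0, 0]
r1 m[X11→φ4] = [0, 0, 0, 0]
r1 m[X10→φ1] = [0, 0, 0, 0]
r1 m[X7→φ2] = [0, 0, 0, 0]
r1 m[X7→φ3] = [0, 0, 0, 0]
r1 m[X4→φ0] = [0, 0, 0, 0]
r1 m[X4→φ1] = [0, 0, 0, 0]
r1 m[X4→φ2] = [0, 0, 0, 0]
r1 m[X4→φ3] = [0, 0, 0, 0]
r1 m[X4→φ4] = [0, 0, 0, 0]
r2 m[φ0→X11] = [0, 3, 0, 0]
r2 m[φ0→X4] = [2, 0, 0, 0]
r2 m[φ1→X10] = [3, 2, 2, 1]
r2 m[φ1→X4] = [2, 2, 3, 1]
r2 m[φ2→X7] = [0, 0, 1, 0]
r2 m[φ2→X4] = [6, 0, 0, 0]
r2 m[φ3→X7] = [1, 3, 1, 0]
r2 m[φ3→X4] = [1, 3, 3, 0]
r2 m[φ4→X11] = [2, 1, 0, 2]
r2 m[φ4→X4] = [7, 2, 0, 1]
r2 m[X11→φ0] = [2, 1, 0, 2]
r2 m[X11→φ4] = [0, 3, 0, 0]
r2 m[X10→φ1] = [0, 0, 0, 0]
r2 m[X7→φ2] = [1, 3, 1, 0]
r2 m[X7→φ3] = [0, 0, 1, 0]
r2 m[X4→φ0] = [16, 7, 6, 2]
r2 m[X4→φ1] = [16, 5, 3, 1]
r2 m[X4→φ2] = [12, 7, 6, 2]
r2 m[X4→φ3] = [17, 4, 3, 2]
r2 m[X4→φ4] = [11, 5, 6, 1]
r3 m[φ0→X11] = [7, 10, 2, 3]
r3 m[φ0→X4] = [2, 2, 1, 0]
r3 m[φ1→X10] = [6, 8, 7, 2]
r3 m[φ1→X4] = [2, 2, 3, 1]
r3 m[φ2→X7] = [3, 2, 8, 3]
r3 m[φ2→X4] = [6, 1, 0, 1]
r3 m[φ3→X7] = [3, 5, 7, 2]
r3 m[φ3→X4] = [2, 3, 3, 0]
r3 m[φ4→X11] = [7, 2, 2, 7]
r3 m[φ4→X4] = [8, 2, 0, 1]
r3 m[X11→φ0] = [2, 1, 0, 2]
r3 m[X11→φ4] = [0, 3, 0, 0]
r3 m[X10→φ1] = [0, 0, 0, 0]
r3 m[X7→φ2] = [1, 3, 1, 0]
r3 m[X7→φ3] = [0, 0, 1, 0]
r3 m[X4→φ0] = [16, 7, 6, 2]
r3 m[X4→φ1] = [16, 5, 3, 1]
r3 m[X4→φ2] = [12, 7, 6, 2]
r3 m[X4→φ3] = [17, 4, 3, 2]
r3 m[X4→φ4] = [11, 5, 6, 1]
r4 m[φ0→X11] = [7, 10, 2, 3]
r4 m[φ0→X4] = [2, 2, 1, 0]
r4 m[φ1→X10] = [6, 8, 7, 2]
r4 m[φ1→X4] = [2, 2, 3, 1]
r4 m[φ2→X7] = [3, 2, 8, 3]
r4 m[φ2→X4] = [6, 1, 0, 1]
r4 m[φ3→X7] = [3, 5, 7, 2]
r4 m[φ3→X4] = [2, 3, 3, 0]
r4 m[φ4→X11] = [7, 2, 2, 7]
r4 m[φ4→X4] = [8, 2, 0, 1]
r4 m[X11→φ0] = [7, 2, 2, 7]
r4 m[X11→φ4] = [7, 10, 2, 3]
r4 m[X10→φ1] = [0, 0, 0, 0]
r4 m[X7→φ2] = [3, 5, 7, 2]
r4 m[X7→φ3] = [3, 2, 8, 3]
r4 m[X4→φ0] = [18, 8, 6, 3]
r4 m[X4→φ1] = [18, 8, 4, 2]
r4 m[X4→φ2] = [14, 9, 7, 2]
r4 m[X4→φ3] = [18, 7, 4, 3]
r4 m[X4→φ4] = [12, 8, 7, 2]
r5 m[φ0→X11] = [8, 10, 3, 4]
r5 m[φ0→X4] = [4, 4, 3, 2]
r5 m[φ1→X10] = [7, 9, 8, 3]
r5 m[φ1→X4] = [2, 2, 3, 1]
r5 m[φ2→X7] = [3, 2, 9, 3]
r5 m[φ2→X4] = [8, 3, 2, 3]
r5 m[φ3→X7] = [4, 6, 9, 3]
r5 m[φ3→X4] = [7, 5, 5, 3]
r5 m[φ4→X11] = [9, 3, 3, 10]
r5 m[φ4→X4] = [11, 5, 2, 3]
r5 m[X11→φ0] = [7, 2, 2, 7]
r5 m[X11→φ4] = [7, 10, 2, 3]
r5 m[X10→φ1] = [0, 0, 0, 0]
r5 m[X7→φ2] = [3, 5, 7, 2]
r5 m[X7→φ3] = [3, 2, 8, 3]
r5 m[X4→φ0] = [18, 8, 6, 3]
r5 m[X4→φ1] = [18, 8, 4, 2]
r5 m[X4→φ2] = [14, 9, 7, 2]
r5 m[X4→φ3] = [18, 7, 4, 3]
r5 m[X4→φ4] = [12, 8, 7, 2]
r6 m[φ0→X11] = [8, 10, 3, 4]
r6 m[φ0→X4] = [4, 4, 3, 2]
r6 m[φ1→X10] = [7, 9, 8, 3]
r6 m[φ1→X4] = [2, 2, 3, 1]
r6 m[φ2→X7] = [3, 2, 9, 3]
r6 m[φ2→X4] = [8, 3, 2, 3]
r6 m[φ3→X7] = [4, 6, 9, 3]
r6 m[φ3→X4] = [7, 5, 5, 3]
r6 m[φ4→X11] = [9, 3, 3, 10]
r6 m[φ4→X4] = [11, 5, 2, 3]
r6 m[X11→φ0] = [9, 3, 3, 10]
r6 m[X11→φ4] = [8, 10, 3, 4]
r6 m[X10→φ1] = [0, 0, 0, 0]
r6 m[X7→φ2] = [4, 6, 9, 3]
r6 m[X7→φ3] = [3, 2, 9, 3]
r6 m[X4→φ0] = [28, 15, 12, 10]
r6 m[X4→φ1] = [30, 17, 12, 11]
r6 m[X4→φ2] = [24, 16, 13, 9]
r6 m[X4→φ3] = [25, 14, 10, 9]
r6 m[X4→φ4] = [21, 14, 13, 9]
r7 m[φ0→X11] = [15, 16, 10, 11]
r7 m[φ0→X4] = [5, 5, 4, 3]
r7 m[φ1→X10] = [15, 18, 17, 12]
r7 m[φ1→X4] = [2, 2, 3, 1]
r7 m[φ2→X7] = [10, 9, 16, 10]
r7 m[φ2→X4] = [9, 4, 3, 4]
r7 m[φ3→X7] = [10, 12, 15, 9]
r7 m[φ3→X4] = [7, 5, 5, 3]
r7 m[φ4→X11] = [15, 10, 10, 16]
r7 m[φ4→X4] = [12, 6, 3, 4]
r7 m[X11→φ0] = [9, 3, 3, 10]
r7 m[X11→φ4] = [8, 10, 3, 4]
r7 m[X10→φ1] = [0, 0, 0, 0]
r7 m[X7→φ2] = [4, 6, 9, 3]
r7 m[X7→φ3] = [3, 2, 9, 3]
r7 m[X4→φ0] = [28, 15, 12, 10]
r7 m[X4→φ1] = [30, 17, 12, 11]
r7 m[X4→φ2] = [24, 16, 13, 9]
r7 m[X4→φ3] = [25, 14, 10, 9]
r7 m[X4→φ4] = [21, 14, 13, 9]

message @ round 7 = [28, 15, 12, 10]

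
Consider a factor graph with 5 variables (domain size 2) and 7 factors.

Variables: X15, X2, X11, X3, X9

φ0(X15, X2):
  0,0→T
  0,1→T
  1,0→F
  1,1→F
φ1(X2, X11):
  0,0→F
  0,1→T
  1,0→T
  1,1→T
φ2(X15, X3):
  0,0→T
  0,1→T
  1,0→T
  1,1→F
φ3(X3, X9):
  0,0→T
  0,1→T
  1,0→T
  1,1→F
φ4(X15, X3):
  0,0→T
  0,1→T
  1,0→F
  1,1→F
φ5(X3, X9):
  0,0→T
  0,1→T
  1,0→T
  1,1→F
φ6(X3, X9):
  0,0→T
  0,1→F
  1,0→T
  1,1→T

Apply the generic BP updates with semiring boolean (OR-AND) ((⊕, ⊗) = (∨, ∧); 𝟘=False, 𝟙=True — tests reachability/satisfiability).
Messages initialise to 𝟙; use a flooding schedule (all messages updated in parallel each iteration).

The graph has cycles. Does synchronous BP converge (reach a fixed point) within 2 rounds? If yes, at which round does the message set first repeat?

init: all messages = 𝟙 over 2 values
r1 m[φ0→X15] = [T, F]
r1 m[φ0→X2] = [T, T]
r1 m[φ1→X2] = [T, T]
r1 m[φ1→X11] = [T, T]
r1 m[φ2→X15] = [T, T]
r1 m[φ2→X3] = [T, T]
r1 m[φ3→X3] = [T, T]
r1 m[φ3→X9] = [T, T]
r1 m[φ4→X15] = [T, F]
r1 m[φ4→X3] = [T, T]
r1 m[φ5→X3] = [T, T]
r1 m[φ5→X9] = [T, T]
r1 m[φ6→X3] = [T, T]
r1 m[φ6→X9] = [T, T]
r1 m[X15→φ0] = [T, T]
r1 m[X15→φ2] = [T, T]
r1 m[X15→φ4] = [T, T]
r1 m[X2→φ0] = [T, T]
r1 m[X2→φ1] = [T, T]
r1 m[X11→φ1] = [T, T]
r1 m[X3→φ2] = [T, T]
r1 m[X3→φ3] = [T, T]
r1 m[X3→φ4] = [T, T]
r1 m[X3→φ5] = [T, T]
r1 m[X3→φ6] = [T, T]
r1 m[X9→φ3] = [T, T]
r1 m[X9→φ5] = [T, T]
r1 m[X9→φ6] = [T, T]
r2 m[φ0→X15] = [T, F]
r2 m[φ0→X2] = [T, T]
r2 m[φ1→X2] = [T, T]
r2 m[φ1→X11] = [T, T]
r2 m[φ2→X15] = [T, T]
r2 m[φ2→X3] = [T, T]
r2 m[φ3→X3] = [T, T]
r2 m[φ3→X9] = [T, T]
r2 m[φ4→X15] = [T, F]
r2 m[φ4→X3] = [T, T]
r2 m[φ5→X3] = [T, T]
r2 m[φ5→X9] = [T, T]
r2 m[φ6→X3] = [T, T]
r2 m[φ6→X9] = [T, T]
r2 m[X15→φ0] = [T, F]
r2 m[X15→φ2] = [T, F]
r2 m[X15→φ4] = [T, F]
r2 m[X2→φ0] = [T, T]
r2 m[X2→φ1] = [T, T]
r2 m[X11→φ1] = [T, T]
r2 m[X3→φ2] = [T, T]
r2 m[X3→φ3] = [T, T]
r2 m[X3→φ4] = [T, T]
r2 m[X3→φ5] = [T, T]
r2 m[X3→φ6] = [T, T]
r2 m[X9→φ3] = [T, T]
r2 m[X9→φ5] = [T, T]
r2 m[X9→φ6] = [T, T]
no fixed point within 2 rounds

NOT CONVERGED within 2 rounds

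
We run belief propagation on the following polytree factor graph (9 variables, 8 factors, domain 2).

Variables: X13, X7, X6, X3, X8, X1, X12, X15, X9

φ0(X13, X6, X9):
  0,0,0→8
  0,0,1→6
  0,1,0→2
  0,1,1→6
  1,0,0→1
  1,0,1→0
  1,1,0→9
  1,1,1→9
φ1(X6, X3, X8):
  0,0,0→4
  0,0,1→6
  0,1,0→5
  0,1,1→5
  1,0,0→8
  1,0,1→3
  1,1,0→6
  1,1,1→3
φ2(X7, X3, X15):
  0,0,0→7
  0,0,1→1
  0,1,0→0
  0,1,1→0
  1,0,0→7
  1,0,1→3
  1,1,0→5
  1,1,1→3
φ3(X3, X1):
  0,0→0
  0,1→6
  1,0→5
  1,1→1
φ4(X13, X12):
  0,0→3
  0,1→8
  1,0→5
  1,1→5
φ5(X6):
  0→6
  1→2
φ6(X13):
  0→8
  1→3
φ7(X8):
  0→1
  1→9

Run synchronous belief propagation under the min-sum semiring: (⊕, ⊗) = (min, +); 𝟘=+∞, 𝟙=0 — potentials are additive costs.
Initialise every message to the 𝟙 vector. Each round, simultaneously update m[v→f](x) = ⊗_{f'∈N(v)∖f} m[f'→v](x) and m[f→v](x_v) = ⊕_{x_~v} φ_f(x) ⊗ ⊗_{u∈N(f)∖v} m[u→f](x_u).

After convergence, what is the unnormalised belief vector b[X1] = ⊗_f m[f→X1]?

init: all messages = 𝟙 over 2 values
r1 m[φ0→X13] = [2, 0]
r1 m[φ0→X6] = [0, 2]
r1 m[φ0→X9] = [1, 0]
r1 m[φ1→X6] = [4, 3]
r1 m[φ1→X3] = [3, 3]
r1 m[φ1→X8] = [4, 3]
r1 m[φ2→X7] = [0, 3]
r1 m[φ2→X3] = [1, 0]
r1 m[φ2→X15] = [0, 0]
r1 m[φ3→X3] = [0, 1]
r1 m[φ3→X1] = [0, 1]
r1 m[φ4→X13] = [3, 5]
r1 m[φ4→X12] = [3, 5]
r1 m[φ5→X6] = [6, 2]
r1 m[φ6→X13] = [8, 3]
r1 m[φ7→X8] = [1, 9]
r1 m[X13→φ0] = [0, 0]
r1 m[X13→φ4] = [0, 0]
r1 m[X13→φ6] = [0, 0]
r1 m[X7→φ2] = [0, 0]
r1 m[X6→φ0] = [0, 0]
r1 m[X6→φ1] = [0, 0]
r1 m[X6→φ5] = [0, 0]
r1 m[X3→φ1] = [0, 0]
r1 m[X3→φ2] = [0, 0]
r1 m[X3→φ3] = [0, 0]
r1 m[X8→φ1] = [0, 0]
r1 m[X8→φ7] = [0, 0]
r1 m[X1→φ3] = [0, 0]
r1 m[X12→φ4] = [0, 0]
r1 m[X15→φ2] = [0, 0]
r1 m[X9→φ0] = [0, 0]
r2 m[φ0→X13] = [2, 0]
r2 m[φ0→X6] = [0, 2]
r2 m[φ0→X9] = [1, 0]
r2 m[φ1→X6] = [4, 3]
r2 m[φ1→X3] = [3, 3]
r2 m[φ1→X8] = [4, 3]
r2 m[φ2→X7] = [0, 3]
r2 m[φ2→X3] = [1, 0]
r2 m[φ2→X15] = [0, 0]
r2 m[φ3→X3] = [0, 1]
r2 m[φ3→X1] = [0, 1]
r2 m[φ4→X13] = [3, 5]
r2 m[φ4→X12] = [3, 5]
r2 m[φ5→X6] = [6, 2]
r2 m[φ6→X13] = [8, 3]
r2 m[φ7→X8] = [1, 9]
r2 m[X13→φ0] = [11, 8]
r2 m[X13→φ4] = [10, 3]
r2 m[X13→φ6] = [5, 5]
r2 m[X7→φ2] = [0, 0]
r2 m[X6→φ0] = [10, 5]
r2 m[X6→φ1] = [6, 4]
r2 m[X6→φ5] = [4, 5]
r2 m[X3→φ1] = [1, 1]
r2 m[X3→φ2] = [3, 4]
r2 m[X3→φ3] = [4, 3]
r2 m[X8→φ1] = [1, 9]
r2 m[X8→φ7] = [4, 3]
r2 m[X1→φ3] = [0, 0]
r2 m[X12→φ4] = [0, 0]
r2 m[X15→φ2] = [0, 0]
r2 m[X9→φ0] = [0, 0]
r3 m[φ0→X13] = [7, 10]
r3 m[φ0→X6] = [8, 13]
r3 m[φ0→X9] = [18, 18]
r3 m[φ1→X6] = [6, 8]
r3 m[φ1→X3] = [11, 11]
r3 m[φ1→X8] = [11, 8]
r3 m[φ2→X7] = [4, 6]
r3 m[φ2→X3] = [1, 0]
r3 m[φ2→X15] = [4, 4]
r3 m[φ3→X3] = [0, 1]
r3 m[φ3→X1] = [4, 4]
r3 m[φ4→X13] = [3, 5]
r3 m[φ4→X12] = [8, 8]
r3 m[φ5→X6] = [6, 2]
r3 m[φ6→X13] = [8, 3]
r3 m[φ7→X8] = [1, 9]
r3 m[X13→φ0] = [11, 8]
r3 m[X13→φ4] = [10, 3]
r3 m[X13→φ6] = [5, 5]
r3 m[X7→φ2] = [0, 0]
r3 m[X6→φ0] = [10, 5]
r3 m[X6→φ1] = [6, 4]
r3 m[X6→φ5] = [4, 5]
r3 m[X3→φ1] = [1, 1]
r3 m[X3→φ2] = [3, 4]
r3 m[X3→φ3] = [4, 3]
r3 m[X8→φ1] = [1, 9]
r3 m[X8→φ7] = [4, 3]
r3 m[X1→φ3] = [0, 0]
r3 m[X12→φ4] = [0, 0]
r3 m[X15→φ2] = [0, 0]
r3 m[X9→φ0] = [0, 0]
r4 m[φ0→X13] = [7, 10]
r4 m[φ0→X6] = [8, 13]
r4 m[φ0→X9] = [18, 18]
r4 m[φ1→X6] = [6, 8]
r4 m[φ1→X3] = [11, 11]
r4 m[φ1→X8] = [11, 8]
r4 m[φ2→X7] = [4, 6]
r4 m[φ2→X3] = [1, 0]
r4 m[φ2→X15] = [4, 4]
r4 m[φ3→X3] = [0, 1]
r4 m[φ3→X1] = [4, 4]
r4 m[φ4→X13] = [3, 5]
r4 m[φ4→X12] = [8, 8]
r4 m[φ5→X6] = [6, 2]
r4 m[φ6→X13] = [8, 3]
r4 m[φ7→X8] = [1, 9]
r4 m[X13→φ0] = [11, 8]
r4 m[X13→φ4] = [15, 13]
r4 m[X13→φ6] = [10, 15]
r4 m[X7→φ2] = [0, 0]
r4 m[X6→φ0] = [12, 10]
r4 m[X6→φ1] = [14, 15]
r4 m[X6→φ5] = [14, 21]
r4 m[X3→φ1] = [1, 1]
r4 m[X3→φ2] = [11, 12]
r4 m[X3→φ3] = [12, 11]
r4 m[X8→φ1] = [1, 9]
r4 m[X8→φ7] = [11, 8]
r4 m[X1→φ3] = [0, 0]
r4 m[X12→φ4] = [0, 0]
r4 m[X15→φ2] = [0, 0]
r4 m[X9→φ0] = [0, 0]
r5 m[φ0→X13] = [12, 12]
r5 m[φ0→X6] = [8, 13]
r5 m[φ0→X9] = [21, 20]
r5 m[φ1→X6] = [6, 8]
r5 m[φ1→X3] = [19, 20]
r5 m[φ1→X8] = [19, 19]
r5 m[φ2→X7] = [12, 14]
r5 m[φ2→X3] = [1, 0]
r5 m[φ2→X15] = [12, 12]
r5 m[φ3→X3] = [0, 1]
r5 m[φ3→X1] = [12, 12]
r5 m[φ4→X13] = [3, 5]
r5 m[φ4→X12] = [18, 18]
r5 m[φ5→X6] = [6, 2]
r5 m[φ6→X13] = [8, 3]
r5 m[φ7→X8] = [1, 9]
r5 m[X13→φ0] = [11, 8]
r5 m[X13→φ4] = [15, 13]
r5 m[X13→φ6] = [10, 15]
r5 m[X7→φ2] = [0, 0]
r5 m[X6→φ0] = [12, 10]
r5 m[X6→φ1] = [14, 15]
r5 m[X6→φ5] = [14, 21]
r5 m[X3→φ1] = [1, 1]
r5 m[X3→φ2] = [11, 12]
r5 m[X3→φ3] = [12, 11]
r5 m[X8→φ1] = [1, 9]
r5 m[X8→φ7] = [11, 8]
r5 m[X1→φ3] = [0, 0]
r5 m[X12→φ4] = [0, 0]
r5 m[X15→φ2] = [0, 0]
r5 m[X9→φ0] = [0, 0]
r6 m[φ0→X13] = [12, 12]
r6 m[φ0→X6] = [8, 13]
r6 m[φ0→X9] = [21, 20]
r6 m[φ1→X6] = [6, 8]
r6 m[φ1→X3] = [19, 20]
r6 m[φ1→X8] = [19, 19]
r6 m[φ2→X7] = [12, 14]
r6 m[φ2→X3] = [1, 0]
r6 m[φ2→X15] = [12, 12]
r6 m[φ3→X3] = [0, 1]
r6 m[φ3→X1] = [12, 12]
r6 m[φ4→X13] = [3, 5]
r6 m[φ4→X12] = [18, 18]
r6 m[φ5→X6] = [6, 2]
r6 m[φ6→X13] = [8, 3]
r6 m[φ7→X8] = [1, 9]
r6 m[X13→φ0] = [11, 8]
r6 m[X13→φ4] = [20, 15]
r6 m[X13→φ6] = [15, 17]
r6 m[X7→φ2] = [0, 0]
r6 m[X6→φ0] = [12, 10]
r6 m[X6→φ1] = [14, 15]
r6 m[X6→φ5] = [14, 21]
r6 m[X3→φ1] = [1, 1]
r6 m[X3→φ2] = [19, 21]
r6 m[X3→φ3] = [20, 20]
r6 m[X8→φ1] = [1, 9]
r6 m[X8→φ7] = [19, 19]
r6 m[X1→φ3] = [0, 0]
r6 m[X12→φ4] = [0, 0]
r6 m[X15→φ2] = [0, 0]
r6 m[X9→φ0] = [0, 0]
r7 m[φ0→X13] = [12, 12]
r7 m[φ0→X6] = [8, 13]
r7 m[φ0→X9] = [21, 20]
r7 m[φ1→X6] = [6, 8]
r7 m[φ1→X3] = [19, 20]
r7 m[φ1→X8] = [19, 19]
r7 m[φ2→X7] = [20, 22]
r7 m[φ2→X3] = [1, 0]
r7 m[φ2→X15] = [21, 20]
r7 m[φ3→X3] = [0, 1]
r7 m[φ3→X1] = [20, 21]
r7 m[φ4→X13] = [3, 5]
r7 m[φ4→X12] = [20, 20]
r7 m[φ5→X6] = [6, 2]
r7 m[φ6→X13] = [8, 3]
r7 m[φ7→X8] = [1, 9]
r7 m[X13→φ0] = [11, 8]
r7 m[X13→φ4] = [20, 15]
r7 m[X13→φ6] = [15, 17]
r7 m[X7→φ2] = [0, 0]
r7 m[X6→φ0] = [12, 10]
r7 m[X6→φ1] = [14, 15]
r7 m[X6→φ5] = [14, 21]
r7 m[X3→φ1] = [1, 1]
r7 m[X3→φ2] = [19, 21]
r7 m[X3→φ3] = [20, 20]
r7 m[X8→φ1] = [1, 9]
r7 m[X8→φ7] = [19, 19]
r7 m[X1→φ3] = [0, 0]
r7 m[X12→φ4] = [0, 0]
r7 m[X15→φ2] = [0, 0]
r7 m[X9→φ0] = [0, 0]
r8 m[φ0→X13] = [12, 12]
r8 m[φ0→X6] = [8, 13]
r8 m[φ0→X9] = [21, 20]
r8 m[φ1→X6] = [6, 8]
r8 m[φ1→X3] = [19, 20]
r8 m[φ1→X8] = [19, 19]
r8 m[φ2→X7] = [20, 22]
r8 m[φ2→X3] = [1, 0]
r8 m[φ2→X15] = [21, 20]
r8 m[φ3→X3] = [0, 1]
r8 m[φ3→X1] = [20, 21]
r8 m[φ4→X13] = [3, 5]
r8 m[φ4→X12] = [20, 20]
r8 m[φ5→X6] = [6, 2]
r8 m[φ6→X13] = [8, 3]
r8 m[φ7→X8] = [1, 9]
r8 m[X13→φ0] = [11, 8]
r8 m[X13→φ4] = [20, 15]
r8 m[X13→φ6] = [15, 17]
r8 m[X7→φ2] = [0, 0]
r8 m[X6→φ0] = [12, 10]
r8 m[X6→φ1] = [14, 15]
r8 m[X6→φ5] = [14, 21]
r8 m[X3→φ1] = [1, 1]
r8 m[X3→φ2] = [19, 21]
r8 m[X3→φ3] = [20, 20]
r8 m[X8→φ1] = [1, 9]
r8 m[X8→φ7] = [19, 19]
r8 m[X1→φ3] = [0, 0]
r8 m[X12→φ4] = [0, 0]
r8 m[X15→φ2] = [0, 0]
r8 m[X9→φ0] = [0, 0]
fixed point reached at round 8
b[X1] = ⊗ incoming = [20, 21]

b[X1] = [20, 21]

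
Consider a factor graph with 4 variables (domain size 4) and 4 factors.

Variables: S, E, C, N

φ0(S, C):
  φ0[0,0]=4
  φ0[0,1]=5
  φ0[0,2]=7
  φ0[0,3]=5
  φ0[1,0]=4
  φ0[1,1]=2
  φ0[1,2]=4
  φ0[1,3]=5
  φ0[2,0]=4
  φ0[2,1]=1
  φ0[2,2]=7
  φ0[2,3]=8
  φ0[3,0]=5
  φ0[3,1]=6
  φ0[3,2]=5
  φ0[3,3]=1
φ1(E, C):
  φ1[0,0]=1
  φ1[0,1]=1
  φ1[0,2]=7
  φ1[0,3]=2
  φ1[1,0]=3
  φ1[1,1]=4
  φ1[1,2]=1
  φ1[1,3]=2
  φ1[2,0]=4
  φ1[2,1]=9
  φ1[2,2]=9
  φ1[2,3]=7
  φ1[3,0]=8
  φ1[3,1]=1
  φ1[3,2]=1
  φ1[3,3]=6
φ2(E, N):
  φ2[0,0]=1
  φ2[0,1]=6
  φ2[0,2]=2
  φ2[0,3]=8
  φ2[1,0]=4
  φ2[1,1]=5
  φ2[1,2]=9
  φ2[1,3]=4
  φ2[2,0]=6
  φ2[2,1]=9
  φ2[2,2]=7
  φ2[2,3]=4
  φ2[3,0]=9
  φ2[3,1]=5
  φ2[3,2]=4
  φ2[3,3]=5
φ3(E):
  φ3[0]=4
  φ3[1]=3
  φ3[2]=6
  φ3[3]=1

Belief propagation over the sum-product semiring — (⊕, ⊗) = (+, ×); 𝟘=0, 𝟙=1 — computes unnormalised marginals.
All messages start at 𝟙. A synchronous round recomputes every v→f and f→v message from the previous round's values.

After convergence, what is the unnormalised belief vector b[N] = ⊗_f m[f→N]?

b[N] = [24743, 38311, 29952, 23627]

init: all messages = 𝟙 over 4 values
r1 m[φ0→S] = [21, 15, 20, 17]
r1 m[φ0→C] = [17, 14, 23, 19]
r1 m[φ1→E] = [11, 10, 29, 16]
r1 m[φ1→C] = [16, 15, 18, 17]
r1 m[φ2→E] = [17, 22, 26, 23]
r1 m[φ2→N] = [20, 25, 22, 21]
r1 m[φ3→E] = [4, 3, 6, 1]
r1 m[S→φ0] = [1, 1, 1, 1]
r1 m[E→φ1] = [1, 1, 1, 1]
r1 m[E→φ2] = [1, 1, 1, 1]
r1 m[E→φ3] = [1, 1, 1, 1]
r1 m[C→φ0] = [1, 1, 1, 1]
r1 m[C→φ1] = [1, 1, 1, 1]
r1 m[N→φ2] = [1, 1, 1, 1]
r2 m[φ0→S] = [21, 15, 20, 17]
r2 m[φ0→C] = [17, 14, 23, 19]
r2 m[φ1→E] = [11, 10, 29, 16]
r2 m[φ1→C] = [16, 15, 18, 17]
r2 m[φ2→E] = [17, 22, 26, 23]
r2 m[φ2→N] = [20, 25, 22, 21]
r2 m[φ3→E] = [4, 3, 6, 1]
r2 m[S→φ0] = [1, 1, 1, 1]
r2 m[E→φ1] = [68, 66, 156, 23]
r2 m[E→φ2] = [44, 30, 174, 16]
r2 m[E→φ3] = [187, 220, 754, 368]
r2 m[C→φ0] = [16, 15, 18, 17]
r2 m[C→φ1] = [17, 14, 23, 19]
r2 m[N→φ2] = [1, 1, 1, 1]
r3 m[φ0→S] = [350, 251, 341, 277]
r3 m[φ0→C] = [17, 14, 23, 19]
r3 m[φ1→E] = [230, 168, 534, 287]
r3 m[φ1→C] = [1074, 1759, 1969, 1498]
r3 m[φ2→E] = [17, 22, 26, 23]
r3 m[φ2→N] = [1352, 2060, 1640, 1248]
r3 m[φ3→E] = [4, 3, 6, 1]
r3 m[S→φ0] = [1, 1, 1, 1]
r3 m[E→φ1] = [68, 66, 156, 23]
r3 m[E→φ2] = [44, 30, 174, 16]
r3 m[E→φ3] = [187, 220, 754, 368]
r3 m[C→φ0] = [16, 15, 18, 17]
r3 m[C→φ1] = [17, 14, 23, 19]
r3 m[N→φ2] = [1, 1, 1, 1]
r4 m[φ0→S] = [350, 251, 341, 277]
r4 m[φ0→C] = [17, 14, 23, 19]
r4 m[φ1→E] = [230, 168, 534, 287]
r4 m[φ1→C] = [1074, 1759, 1969, 1498]
r4 m[φ2→E] = [17, 22, 26, 23]
r4 m[φ2→N] = [1352, 2060, 1640, 1248]
r4 m[φ3→E] = [4, 3, 6, 1]
r4 m[S→φ0] = [1, 1, 1, 1]
r4 m[E→φ1] = [68, 66, 156, 23]
r4 m[E→φ2] = [920, 504, 3204, 287]
r4 m[E→φ3] = [3910, 3696, 13884, 6601]
r4 m[C→φ0] = [1074, 1759, 1969, 1498]
r4 m[C→φ1] = [17, 14, 23, 19]
r4 m[N→φ2] = [1, 1, 1, 1]
r5 m[φ0→S] = [34364, 23180, 31822, 27267]
r5 m[φ0→C] = [17, 14, 23, 19]
r5 m[φ1→E] = [230, 168, 534, 287]
r5 m[φ1→C] = [1074, 1759, 1969, 1498]
r5 m[φ2→E] = [17, 22, 26, 23]
r5 m[φ2→N] = [24743, 38311, 29952, 23627]
r5 m[φ3→E] = [4, 3, 6, 1]
r5 m[S→φ0] = [1, 1, 1, 1]
r5 m[E→φ1] = [68, 66, 156, 23]
r5 m[E→φ2] = [920, 504, 3204, 287]
r5 m[E→φ3] = [3910, 3696, 13884, 6601]
r5 m[C→φ0] = [1074, 1759, 1969, 1498]
r5 m[C→φ1] = [17, 14, 23, 19]
r5 m[N→φ2] = [1, 1, 1, 1]
r6 m[φ0→S] = [34364, 23180, 31822, 27267]
r6 m[φ0→C] = [17, 14, 23, 19]
r6 m[φ1→E] = [230, 168, 534, 287]
r6 m[φ1→C] = [1074, 1759, 1969, 1498]
r6 m[φ2→E] = [17, 22, 26, 23]
r6 m[φ2→N] = [24743, 38311, 29952, 23627]
r6 m[φ3→E] = [4, 3, 6, 1]
r6 m[S→φ0] = [1, 1, 1, 1]
r6 m[E→φ1] = [68, 66, 156, 23]
r6 m[E→φ2] = [920, 504, 3204, 287]
r6 m[E→φ3] = [3910, 3696, 13884, 6601]
r6 m[C→φ0] = [1074, 1759, 1969, 1498]
r6 m[C→φ1] = [17, 14, 23, 19]
r6 m[N→φ2] = [1, 1, 1, 1]
fixed point reached at round 6
b[N] = ⊗ incoming = [24743, 38311, 29952, 23627]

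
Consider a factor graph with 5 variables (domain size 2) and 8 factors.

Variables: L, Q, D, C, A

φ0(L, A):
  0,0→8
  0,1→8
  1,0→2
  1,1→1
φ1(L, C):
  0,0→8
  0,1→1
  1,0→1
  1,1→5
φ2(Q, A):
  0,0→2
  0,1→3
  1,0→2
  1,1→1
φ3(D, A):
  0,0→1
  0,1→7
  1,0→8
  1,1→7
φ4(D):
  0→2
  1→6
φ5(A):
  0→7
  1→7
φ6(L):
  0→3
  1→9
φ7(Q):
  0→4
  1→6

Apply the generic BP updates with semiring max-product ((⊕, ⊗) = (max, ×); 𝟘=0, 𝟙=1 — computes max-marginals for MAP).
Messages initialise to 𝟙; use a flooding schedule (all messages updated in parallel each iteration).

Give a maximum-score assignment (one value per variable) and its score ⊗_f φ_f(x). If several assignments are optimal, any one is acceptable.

init: all messages = 𝟙 over 2 values
r1 m[φ0→L] = [8, 2]
r1 m[φ0→A] = [8, 8]
r1 m[φ1→L] = [8, 5]
r1 m[φ1→C] = [8, 5]
r1 m[φ2→Q] = [3, 2]
r1 m[φ2→A] = [2, 3]
r1 m[φ3→D] = [7, 8]
r1 m[φ3→A] = [8, 7]
r1 m[φ4→D] = [2, 6]
r1 m[φ5→A] = [7, 7]
r1 m[φ6→L] = [3, 9]
r1 m[φ7→Q] = [4, 6]
r1 m[L→φ0] = [1, 1]
r1 m[L→φ1] = [1, 1]
r1 m[L→φ6] = [1, 1]
r1 m[Q→φ2] = [1, 1]
r1 m[Q→φ7] = [1, 1]
r1 m[D→φ3] = [1, 1]
r1 m[D→φ4] = [1, 1]
r1 m[C→φ1] = [1, 1]
r1 m[A→φ0] = [1, 1]
r1 m[A→φ2] = [1, 1]
r1 m[A→φ3] = [1, 1]
r1 m[A→φ5] = [1, 1]
r2 m[φ0→L] = [8, 2]
r2 m[φ0→A] = [8, 8]
r2 m[φ1→L] = [8, 5]
r2 m[φ1→C] = [8, 5]
r2 m[φ2→Q] = [3, 2]
r2 m[φ2→A] = [2, 3]
r2 m[φ3→D] = [7, 8]
r2 m[φ3→A] = [8, 7]
r2 m[φ4→D] = [2, 6]
r2 m[φ5→A] = [7, 7]
r2 m[φ6→L] = [3, 9]
r2 m[φ7→Q] = [4, 6]
r2 m[L→φ0] = [24, 45]
r2 m[L→φ1] = [24, 18]
r2 m[L→φ6] = [64, 10]
r2 m[Q→φ2] = [4, 6]
r2 m[Q→φ7] = [3, 2]
r2 m[D→φ3] = [2, 6]
r2 m[D→φ4] = [7, 8]
r2 m[C→φ1] = [1, 1]
r2 m[A→φ0] = [112, 147]
r2 m[A→φ2] = [448, 392]
r2 m[A→φ3] = [112, 168]
r2 m[A→φ5] = [128, 168]
r3 m[φ0→L] = [1176, 224]
r3 m[φ0→A] = [192, 192]
r3 m[φ1→L] = [8, 5]
r3 m[φ1→C] = [192, 90]
r3 m[φ2→Q] = [1176, 896]
r3 m[φ2→A] = [12, 12]
r3 m[φ3→D] = [1176, 1176]
r3 m[φ3→A] = [48, 42]
r3 m[φ4→D] = [2, 6]
r3 m[φ5→A] = [7, 7]
r3 m[φ6→L] = [3, 9]
r3 m[φ7→Q] = [4, 6]
r3 m[L→φ0] = [24, 45]
r3 m[L→φ1] = [24, 18]
r3 m[L→φ6] = [64, 10]
r3 m[Q→φ2] = [4, 6]
r3 m[Q→φ7] = [3, 2]
r3 m[D→φ3] = [2, 6]
r3 m[D→φ4] = [7, 8]
r3 m[C→φ1] = [1, 1]
r3 m[A→φ0] = [112, 147]
r3 m[A→φ2] = [448, 392]
r3 m[A→φ3] = [112, 168]
r3 m[A→φ5] = [128, 168]
r4 m[φ0→L] = [1176, 224]
r4 m[φ0→A] = [192, 192]
r4 m[φ1→L] = [8, 5]
r4 m[φ1→C] = [192, 90]
r4 m[φ2→Q] = [1176, 896]
r4 m[φ2→A] = [12, 12]
r4 m[φ3→D] = [1176, 1176]
r4 m[φ3→A] = [48, 42]
r4 m[φ4→D] = [2, 6]
r4 m[φ5→A] = [7, 7]
r4 m[φ6→L] = [3, 9]
r4 m[φ7→Q] = [4, 6]
r4 m[L→φ0] = [24, 45]
r4 m[L→φ1] = [3528, 2016]
r4 m[L→φ6] = [9408, 1120]
r4 m[Q→φ2] = [4, 6]
r4 m[Q→φ7] = [1176, 896]
r4 m[D→φ3] = [2, 6]
r4 m[D→φ4] = [1176, 1176]
r4 m[C→φ1] = [1, 1]
r4 m[A→φ0] = [4032, 3528]
r4 m[A→φ2] = [64512, 56448]
r4 m[A→φ3] = [16128, 16128]
r4 m[A→φ5] = [110592, 96768]
r5 m[φ0→L] = [32256, 8064]
r5 m[φ0→A] = [192, 192]
r5 m[φ1→L] = [8, 5]
r5 m[φ1→C] = [28224, 10080]
r5 m[φ2→Q] = [169344, 129024]
r5 m[φ2→A] = [12, 12]
r5 m[φ3→D] = [112896, 129024]
r5 m[φ3→A] = [48, 42]
r5 m[φ4→D] = [2, 6]
r5 m[φ5→A] = [7, 7]
r5 m[φ6→L] = [3, 9]
r5 m[φ7→Q] = [4, 6]
r5 m[L→φ0] = [24, 45]
r5 m[L→φ1] = [3528, 2016]
r5 m[L→φ6] = [9408, 1120]
r5 m[Q→φ2] = [4, 6]
r5 m[Q→φ7] = [1176, 896]
r5 m[D→φ3] = [2, 6]
r5 m[D→φ4] = [1176, 1176]
r5 m[C→φ1] = [1, 1]
r5 m[A→φ0] = [4032, 3528]
r5 m[A→φ2] = [64512, 56448]
r5 m[A→φ3] = [16128, 16128]
r5 m[A→φ5] = [110592, 96768]
r6 m[φ0→L] = [32256, 8064]
r6 m[φ0→A] = [192, 192]
r6 m[φ1→L] = [8, 5]
r6 m[φ1→C] = [28224, 10080]
r6 m[φ2→Q] = [169344, 129024]
r6 m[φ2→A] = [12, 12]
r6 m[φ3→D] = [112896, 129024]
r6 m[φ3→A] = [48, 42]
r6 m[φ4→D] = [2, 6]
r6 m[φ5→A] = [7, 7]
r6 m[φ6→L] = [3, 9]
r6 m[φ7→Q] = [4, 6]
r6 m[L→φ0] = [24, 45]
r6 m[L→φ1] = [96768, 72576]
r6 m[L→φ6] = [258048, 40320]
r6 m[Q→φ2] = [4, 6]
r6 m[Q→φ7] = [169344, 129024]
r6 m[D→φ3] = [2, 6]
r6 m[D→φ4] = [112896, 129024]
r6 m[C→φ1] = [1, 1]
r6 m[A→φ0] = [4032, 3528]
r6 m[A→φ2] = [64512, 56448]
r6 m[A→φ3] = [16128, 16128]
r6 m[A→φ5] = [110592, 96768]
r7 m[φ0→L] = [32256, 8064]
r7 m[φ0→A] = [192, 192]
r7 m[φ1→L] = [8, 5]
r7 m[φ1→C] = [774144, 362880]
r7 m[φ2→Q] = [169344, 129024]
r7 m[φ2→A] = [12, 12]
r7 m[φ3→D] = [112896, 129024]
r7 m[φ3→A] = [48, 42]
r7 m[φ4→D] = [2, 6]
r7 m[φ5→A] = [7, 7]
r7 m[φ6→L] = [3, 9]
r7 m[φ7→Q] = [4, 6]
r7 m[L→φ0] = [24, 45]
r7 m[L→φ1] = [96768, 72576]
r7 m[L→φ6] = [258048, 40320]
r7 m[Q→φ2] = [4, 6]
r7 m[Q→φ7] = [169344, 129024]
r7 m[D→φ3] = [2, 6]
r7 m[D→φ4] = [112896, 129024]
r7 m[C→φ1] = [1, 1]
r7 m[A→φ0] = [4032, 3528]
r7 m[A→φ2] = [64512, 56448]
r7 m[A→φ3] = [16128, 16128]
r7 m[A→φ5] = [110592, 96768]
r8 m[φ0→L] = [32256, 8064]
r8 m[φ0→A] = [192, 192]
r8 m[φ1→L] = [8, 5]
r8 m[φ1→C] = [774144, 362880]
r8 m[φ2→Q] = [169344, 129024]
r8 m[φ2→A] = [12, 12]
r8 m[φ3→D] = [112896, 129024]
r8 m[φ3→A] = [48, 42]
r8 m[φ4→D] = [2, 6]
r8 m[φ5→A] = [7, 7]
r8 m[φ6→L] = [3, 9]
r8 m[φ7→Q] = [4, 6]
r8 m[L→φ0] = [24, 45]
r8 m[L→φ1] = [96768, 72576]
r8 m[L→φ6] = [258048, 40320]
r8 m[Q→φ2] = [4, 6]
r8 m[Q→φ7] = [169344, 129024]
r8 m[D→φ3] = [2, 6]
r8 m[D→φ4] = [112896, 129024]
r8 m[C→φ1] = [1, 1]
r8 m[A→φ0] = [4032, 3528]
r8 m[A→φ2] = [64512, 56448]
r8 m[A→φ3] = [16128, 16128]
r8 m[A→φ5] = [110592, 96768]
fixed point reached at round 8
traceback from L: (L=0, Q=1, D=1, C=0, A=0), score=774144

assignment: (L=0, Q=1, D=1, C=0, A=0); score = 774144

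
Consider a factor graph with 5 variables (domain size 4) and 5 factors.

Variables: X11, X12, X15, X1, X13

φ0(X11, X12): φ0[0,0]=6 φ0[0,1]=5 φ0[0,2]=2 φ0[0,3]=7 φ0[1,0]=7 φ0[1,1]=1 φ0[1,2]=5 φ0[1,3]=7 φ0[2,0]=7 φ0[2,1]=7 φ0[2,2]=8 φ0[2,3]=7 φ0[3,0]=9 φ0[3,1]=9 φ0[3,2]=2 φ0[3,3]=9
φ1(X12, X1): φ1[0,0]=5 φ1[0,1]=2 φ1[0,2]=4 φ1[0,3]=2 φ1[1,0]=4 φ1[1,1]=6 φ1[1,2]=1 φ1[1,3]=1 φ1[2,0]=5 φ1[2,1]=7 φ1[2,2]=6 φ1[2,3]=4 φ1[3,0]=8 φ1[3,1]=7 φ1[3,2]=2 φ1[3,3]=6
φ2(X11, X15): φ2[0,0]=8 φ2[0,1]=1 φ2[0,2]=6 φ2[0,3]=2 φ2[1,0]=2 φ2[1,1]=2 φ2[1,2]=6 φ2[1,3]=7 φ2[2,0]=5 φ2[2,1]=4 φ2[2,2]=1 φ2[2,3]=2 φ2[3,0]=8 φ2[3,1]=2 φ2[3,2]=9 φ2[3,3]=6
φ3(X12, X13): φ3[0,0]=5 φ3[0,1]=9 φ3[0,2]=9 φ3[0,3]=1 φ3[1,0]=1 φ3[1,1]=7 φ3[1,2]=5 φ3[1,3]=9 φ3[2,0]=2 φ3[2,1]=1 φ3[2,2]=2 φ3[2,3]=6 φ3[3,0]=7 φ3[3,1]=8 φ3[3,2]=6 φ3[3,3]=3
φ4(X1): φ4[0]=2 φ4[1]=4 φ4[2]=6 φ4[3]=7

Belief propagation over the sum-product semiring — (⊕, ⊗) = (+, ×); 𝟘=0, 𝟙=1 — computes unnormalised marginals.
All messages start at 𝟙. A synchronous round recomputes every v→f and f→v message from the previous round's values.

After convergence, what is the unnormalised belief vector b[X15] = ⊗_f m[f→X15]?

init: all messages = 𝟙 over 4 values
r1 m[φ0→X11] = [20, 20, 29, 29]
r1 m[φ0→X12] = [29, 22, 17, 30]
r1 m[φ1→X12] = [13, 12, 22, 23]
r1 m[φ1→X1] = [22, 22, 13, 13]
r1 m[φ2→X11] = [17, 17, 12, 25]
r1 m[φ2→X15] = [23, 9, 22, 17]
r1 m[φ3→X12] = [24, 22, 11, 24]
r1 m[φ3→X13] = [15, 25, 22, 19]
r1 m[φ4→X1] = [2, 4, 6, 7]
r1 m[X11→φ0] = [1, 1, 1, 1]
r1 m[X11→φ2] = [1, 1, 1, 1]
r1 m[X12→φ0] = [1, 1, 1, 1]
r1 m[X12→φ1] = [1, 1, 1, 1]
r1 m[X12→φ3] = [1, 1, 1, 1]
r1 m[X15→φ2] = [1, 1, 1, 1]
r1 m[X1→φ1] = [1, 1, 1, 1]
r1 m[X1→φ4] = [1, 1, 1, 1]
r1 m[X13→φ3] = [1, 1, 1, 1]
r2 m[φ0→X11] = [20, 20, 29, 29]
r2 m[φ0→X12] = [29, 22, 17, 30]
r2 m[φ1→X12] = [13, 12, 22, 23]
r2 m[φ1→X1] = [22, 22, 13, 13]
r2 m[φ2→X11] = [17, 17, 12, 25]
r2 m[φ2→X15] = [23, 9, 22, 17]
r2 m[φ3→X12] = [24, 22, 11, 24]
r2 m[φ3→X13] = [15, 25, 22, 19]
r2 m[φ4→X1] = [2, 4, 6, 7]
r2 m[X11→φ0] = [17, 17, 12, 25]
r2 m[X11→φ2] = [20, 20, 29, 29]
r2 m[X12→φ0] = [312, 264, 242, 552]
r2 m[X12→φ1] = [696, 484, 187, 720]
r2 m[X12→φ3] = [377, 264, 374, 690]
r2 m[X15→φ2] = [1, 1, 1, 1]
r2 m[X1→φ1] = [2, 4, 6, 7]
r2 m[X1→φ4] = [22, 22, 13, 13]
r2 m[X13→φ3] = [1, 1, 1, 1]
r3 m[φ0→X11] = [7540, 7522, 9832, 10636]
r3 m[φ0→X12] = [530, 411, 265, 547]
r3 m[φ1→X12] = [56, 45, 102, 98]
r3 m[φ1→X1] = [12111, 10645, 5830, 6944]
r3 m[φ2→X11] = [17, 17, 12, 25]
r3 m[φ2→X15] = [577, 234, 530, 412]
r3 m[φ3→X12] = [24, 22, 11, 24]
r3 m[φ3→X13] = [7727, 11135, 9601, 7067]
r3 m[φ4→X1] = [2, 4, 6, 7]
r3 m[X11→φ0] = [17, 17, 12, 25]
r3 m[X11→φ2] = [20, 20, 29, 29]
r3 m[X12→φ0] = [312, 264, 242, 552]
r3 m[X12→φ1] = [696, 484, 187, 720]
r3 m[X12→φ3] = [377, 264, 374, 690]
r3 m[X15→φ2] = [1, 1, 1, 1]
r3 m[X1→φ1] = [2, 4, 6, 7]
r3 m[X1→φ4] = [22, 22, 13, 13]
r3 m[X13→φ3] = [1, 1, 1, 1]
r4 m[φ0→X11] = [7540, 7522, 9832, 10636]
r4 m[φ0→X12] = [530, 411, 265, 547]
r4 m[φ1→X12] = [56, 45, 102, 98]
r4 m[φ1→X1] = [12111, 10645, 5830, 6944]
r4 m[φ2→X11] = [17, 17, 12, 25]
r4 m[φ2→X15] = [577, 234, 530, 412]
r4 m[φ3→X12] = [24, 22, 11, 24]
r4 m[φ3→X13] = [7727, 11135, 9601, 7067]
r4 m[φ4→X1] = [2, 4, 6, 7]
r4 m[X11→φ0] = [17, 17, 12, 25]
r4 m[X11→φ2] = [7540, 7522, 9832, 10636]
r4 m[X12→φ0] = [1344, 990, 1122, 2352]
r4 m[X12→φ1] = [12720, 9042, 2915, 13128]
r4 m[X12→φ3] = [29680, 18495, 27030, 53606]
r4 m[X15→φ2] = [1, 1, 1, 1]
r4 m[X1→φ1] = [2, 4, 6, 7]
r4 m[X1→φ4] = [12111, 10645, 5830, 6944]
r4 m[X13→φ3] = [1, 1, 1, 1]
r5 m[φ0→X11] = [31722, 32472, 41778, 44418]
r5 m[φ0→X12] = [530, 411, 265, 547]
r5 m[φ1→X12] = [56, 45, 102, 98]
r5 m[φ1→X1] = [219367, 191993, 103668, 124910]
r5 m[φ2→X11] = [17, 17, 12, 25]
r5 m[φ2→X15] = [209612, 83184, 195928, 151214]
r5 m[φ3→X12] = [24, 22, 11, 24]
r5 m[φ3→X13] = [596197, 852463, 735291, 519133]
r5 m[φ4→X1] = [2, 4, 6, 7]
r5 m[X11→φ0] = [17, 17, 12, 25]
r5 m[X11→φ2] = [7540, 7522, 9832, 10636]
r5 m[X12→φ0] = [1344, 990, 1122, 2352]
r5 m[X12→φ1] = [12720, 9042, 2915, 13128]
r5 m[X12→φ3] = [29680, 18495, 27030, 53606]
r5 m[X15→φ2] = [1, 1, 1, 1]
r5 m[X1→φ1] = [2, 4, 6, 7]
r5 m[X1→φ4] = [12111, 10645, 5830, 6944]
r5 m[X13→φ3] = [1, 1, 1, 1]
r6 m[φ0→X11] = [31722, 32472, 41778, 44418]
r6 m[φ0→X12] = [530, 411, 265, 547]
r6 m[φ1→X12] = [56, 45, 102, 98]
r6 m[φ1→X1] = [219367, 191993, 103668, 124910]
r6 m[φ2→X11] = [17, 17, 12, 25]
r6 m[φ2→X15] = [209612, 83184, 195928, 151214]
r6 m[φ3→X12] = [24, 22, 11, 24]
r6 m[φ3→X13] = [596197, 852463, 735291, 519133]
r6 m[φ4→X1] = [2, 4, 6, 7]
r6 m[X11→φ0] = [17, 17, 12, 25]
r6 m[X11→φ2] = [31722, 32472, 41778, 44418]
r6 m[X12→φ0] = [1344, 990, 1122, 2352]
r6 m[X12→φ1] = [12720, 9042, 2915, 13128]
r6 m[X12→φ3] = [29680, 18495, 27030, 53606]
r6 m[X15→φ2] = [1, 1, 1, 1]
r6 m[X1→φ1] = [2, 4, 6, 7]
r6 m[X1→φ4] = [219367, 191993, 103668, 124910]
r6 m[X13→φ3] = [1, 1, 1, 1]
r7 m[φ0→X11] = [31722, 32472, 41778, 44418]
r7 m[φ0→X12] = [530, 411, 265, 547]
r7 m[φ1→X12] = [56, 45, 102, 98]
r7 m[φ1→X1] = [219367, 191993, 103668, 124910]
r7 m[φ2→X11] = [17, 17, 12, 25]
r7 m[φ2→X15] = [882954, 352614, 826704, 640812]
r7 m[φ3→X12] = [24, 22, 11, 24]
r7 m[φ3→X13] = [596197, 852463, 735291, 519133]
r7 m[φ4→X1] = [2, 4, 6, 7]
r7 m[X11→φ0] = [17, 17, 12, 25]
r7 m[X11→φ2] = [31722, 32472, 41778, 44418]
r7 m[X12→φ0] = [1344, 990, 1122, 2352]
r7 m[X12→φ1] = [12720, 9042, 2915, 13128]
r7 m[X12→φ3] = [29680, 18495, 27030, 53606]
r7 m[X15→φ2] = [1, 1, 1, 1]
r7 m[X1→φ1] = [2, 4, 6, 7]
r7 m[X1→φ4] = [219367, 191993, 103668, 124910]
r7 m[X13→φ3] = [1, 1, 1, 1]
r8 m[φ0→X11] = [31722, 32472, 41778, 44418]
r8 m[φ0→X12] = [530, 411, 265, 547]
r8 m[φ1→X12] = [56, 45, 102, 98]
r8 m[φ1→X1] = [219367, 191993, 103668, 124910]
r8 m[φ2→X11] = [17, 17, 12, 25]
r8 m[φ2→X15] = [882954, 352614, 826704, 640812]
r8 m[φ3→X12] = [24, 22, 11, 24]
r8 m[φ3→X13] = [596197, 852463, 735291, 519133]
r8 m[φ4→X1] = [2, 4, 6, 7]
r8 m[X11→φ0] = [17, 17, 12, 25]
r8 m[X11→φ2] = [31722, 32472, 41778, 44418]
r8 m[X12→φ0] = [1344, 990, 1122, 2352]
r8 m[X12→φ1] = [12720, 9042, 2915, 13128]
r8 m[X12→φ3] = [29680, 18495, 27030, 53606]
r8 m[X15→φ2] = [1, 1, 1, 1]
r8 m[X1→φ1] = [2, 4, 6, 7]
r8 m[X1→φ4] = [219367, 191993, 103668, 124910]
r8 m[X13→φ3] = [1, 1, 1, 1]
fixed point reached at round 8
b[X15] = ⊗ incoming = [882954, 352614, 826704, 640812]

b[X15] = [882954, 352614, 826704, 640812]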